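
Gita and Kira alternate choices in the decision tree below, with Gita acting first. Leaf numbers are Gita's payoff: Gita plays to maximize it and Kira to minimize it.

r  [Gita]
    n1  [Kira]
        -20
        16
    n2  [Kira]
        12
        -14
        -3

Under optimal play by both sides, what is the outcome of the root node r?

-14

n1 (Kira): min(-20, 16) = -20
n2 (Kira): min(12, -14, -3) = -14
r (Gita): max(-20, -14) = -14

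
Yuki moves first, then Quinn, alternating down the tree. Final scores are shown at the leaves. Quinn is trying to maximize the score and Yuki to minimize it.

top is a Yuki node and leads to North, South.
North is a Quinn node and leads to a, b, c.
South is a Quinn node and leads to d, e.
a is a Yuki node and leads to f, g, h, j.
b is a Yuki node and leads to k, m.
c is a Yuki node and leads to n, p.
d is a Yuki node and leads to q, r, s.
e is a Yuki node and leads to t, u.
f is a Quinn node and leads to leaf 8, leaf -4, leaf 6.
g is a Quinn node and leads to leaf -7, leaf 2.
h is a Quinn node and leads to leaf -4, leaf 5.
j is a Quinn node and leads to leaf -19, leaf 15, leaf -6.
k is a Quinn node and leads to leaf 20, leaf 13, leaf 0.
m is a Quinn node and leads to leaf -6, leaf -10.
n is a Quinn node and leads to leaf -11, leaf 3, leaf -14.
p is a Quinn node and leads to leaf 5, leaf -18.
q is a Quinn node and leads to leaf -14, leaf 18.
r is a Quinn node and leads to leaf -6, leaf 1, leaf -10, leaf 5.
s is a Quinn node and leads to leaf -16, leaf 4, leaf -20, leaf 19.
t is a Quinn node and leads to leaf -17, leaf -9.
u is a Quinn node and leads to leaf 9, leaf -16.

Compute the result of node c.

3

n (Quinn): max(-11, 3, -14) = 3
p (Quinn): max(5, -18) = 5
c (Yuki): min(3, 5) = 3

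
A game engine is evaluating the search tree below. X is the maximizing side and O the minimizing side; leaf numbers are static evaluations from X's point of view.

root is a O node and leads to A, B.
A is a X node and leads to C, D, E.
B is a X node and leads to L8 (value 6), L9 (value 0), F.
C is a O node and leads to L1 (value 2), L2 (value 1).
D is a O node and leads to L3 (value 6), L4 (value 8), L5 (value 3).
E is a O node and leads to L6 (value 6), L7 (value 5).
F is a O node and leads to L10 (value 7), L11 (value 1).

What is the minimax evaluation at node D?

D (O): min(6, 8, 3) = 3

3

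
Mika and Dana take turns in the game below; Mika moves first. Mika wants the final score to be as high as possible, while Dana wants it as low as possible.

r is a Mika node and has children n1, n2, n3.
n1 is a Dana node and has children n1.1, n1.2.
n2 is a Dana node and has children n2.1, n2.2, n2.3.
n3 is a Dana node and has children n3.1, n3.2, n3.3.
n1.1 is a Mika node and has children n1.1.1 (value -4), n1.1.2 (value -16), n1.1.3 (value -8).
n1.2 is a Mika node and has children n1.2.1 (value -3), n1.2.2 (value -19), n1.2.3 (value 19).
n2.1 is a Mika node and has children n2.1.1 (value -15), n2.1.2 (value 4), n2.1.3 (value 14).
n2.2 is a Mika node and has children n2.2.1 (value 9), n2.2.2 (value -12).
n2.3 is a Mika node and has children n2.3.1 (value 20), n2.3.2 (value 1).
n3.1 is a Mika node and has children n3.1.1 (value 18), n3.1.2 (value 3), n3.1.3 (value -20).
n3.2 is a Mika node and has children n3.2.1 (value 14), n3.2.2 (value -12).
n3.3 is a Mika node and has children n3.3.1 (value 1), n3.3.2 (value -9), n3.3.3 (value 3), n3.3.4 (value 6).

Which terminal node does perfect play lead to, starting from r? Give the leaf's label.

n2.2.1

n1.1 (Mika): max(-4, -16, -8) = -4
n1.2 (Mika): max(-3, -19, 19) = 19
n1 (Dana): min(-4, 19) = -4
n2.1 (Mika): max(-15, 4, 14) = 14
n2.2 (Mika): max(9, -12) = 9
n2.3 (Mika): max(20, 1) = 20
n2 (Dana): min(14, 9, 20) = 9
n3.1 (Mika): max(18, 3, -20) = 18
n3.2 (Mika): max(14, -12) = 14
n3.3 (Mika): max(1, -9, 3, 6) = 6
n3 (Dana): min(18, 14, 6) = 6
r (Mika): max(-4, 9, 6) = 9
At r, Mika picks n2 (highest: 9).
At n2, Dana picks n2.2 (lowest: 9).
At n2.2, Mika picks n2.2.1 (highest: 9).
Terminal value 9.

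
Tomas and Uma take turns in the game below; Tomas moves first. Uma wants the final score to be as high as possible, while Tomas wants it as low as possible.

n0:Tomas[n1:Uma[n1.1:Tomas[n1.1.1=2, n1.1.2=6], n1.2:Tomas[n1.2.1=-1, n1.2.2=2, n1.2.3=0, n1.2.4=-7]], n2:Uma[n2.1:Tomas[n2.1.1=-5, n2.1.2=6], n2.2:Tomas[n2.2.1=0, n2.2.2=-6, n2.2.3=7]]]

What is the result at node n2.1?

-5

n2.1 (Tomas): min(-5, 6) = -5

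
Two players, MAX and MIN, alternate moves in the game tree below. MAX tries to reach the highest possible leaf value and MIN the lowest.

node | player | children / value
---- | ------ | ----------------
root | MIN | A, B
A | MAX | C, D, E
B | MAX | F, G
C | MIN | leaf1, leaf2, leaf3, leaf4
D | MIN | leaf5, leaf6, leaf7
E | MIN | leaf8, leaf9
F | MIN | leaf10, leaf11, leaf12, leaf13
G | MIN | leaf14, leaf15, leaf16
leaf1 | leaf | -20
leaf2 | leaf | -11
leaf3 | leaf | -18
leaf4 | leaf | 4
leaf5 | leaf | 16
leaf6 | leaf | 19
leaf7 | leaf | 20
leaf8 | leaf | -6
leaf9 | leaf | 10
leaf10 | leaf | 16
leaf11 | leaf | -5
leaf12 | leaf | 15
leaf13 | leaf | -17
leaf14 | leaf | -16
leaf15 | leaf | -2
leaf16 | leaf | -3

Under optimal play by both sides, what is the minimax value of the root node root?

-16

C (MIN): min(-20, -11, -18, 4) = -20
D (MIN): min(16, 19, 20) = 16
E (MIN): min(-6, 10) = -6
A (MAX): max(-20, 16, -6) = 16
F (MIN): min(16, -5, 15, -17) = -17
G (MIN): min(-16, -2, -3) = -16
B (MAX): max(-17, -16) = -16
root (MIN): min(16, -16) = -16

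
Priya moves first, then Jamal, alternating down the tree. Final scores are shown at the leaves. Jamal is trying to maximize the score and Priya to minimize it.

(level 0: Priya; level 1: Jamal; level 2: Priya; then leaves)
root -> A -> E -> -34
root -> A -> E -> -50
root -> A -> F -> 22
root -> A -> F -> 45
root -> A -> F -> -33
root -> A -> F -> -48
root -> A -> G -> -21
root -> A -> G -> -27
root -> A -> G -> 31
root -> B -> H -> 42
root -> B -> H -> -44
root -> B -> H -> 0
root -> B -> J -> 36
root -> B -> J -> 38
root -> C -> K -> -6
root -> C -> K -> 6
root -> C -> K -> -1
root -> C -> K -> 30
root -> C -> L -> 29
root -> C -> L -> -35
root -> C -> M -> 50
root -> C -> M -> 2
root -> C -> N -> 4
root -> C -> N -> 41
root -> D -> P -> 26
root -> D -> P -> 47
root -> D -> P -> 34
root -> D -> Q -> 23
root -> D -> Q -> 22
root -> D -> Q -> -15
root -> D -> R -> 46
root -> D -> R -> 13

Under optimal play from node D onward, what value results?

P (Priya): min(26, 47, 34) = 26
Q (Priya): min(23, 22, -15) = -15
R (Priya): min(46, 13) = 13
D (Jamal): max(26, -15, 13) = 26

26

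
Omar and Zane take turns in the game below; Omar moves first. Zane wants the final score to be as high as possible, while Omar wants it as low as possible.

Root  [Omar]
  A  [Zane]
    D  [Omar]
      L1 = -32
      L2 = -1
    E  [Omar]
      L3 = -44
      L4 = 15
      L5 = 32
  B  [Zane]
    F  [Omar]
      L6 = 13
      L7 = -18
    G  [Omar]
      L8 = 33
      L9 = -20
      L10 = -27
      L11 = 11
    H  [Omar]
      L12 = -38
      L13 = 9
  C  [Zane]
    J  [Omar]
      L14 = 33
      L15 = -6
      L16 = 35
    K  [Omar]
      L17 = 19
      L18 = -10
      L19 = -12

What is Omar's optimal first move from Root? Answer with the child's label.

D (Omar): min(-32, -1) = -32
E (Omar): min(-44, 15, 32) = -44
A (Zane): max(-32, -44) = -32
F (Omar): min(13, -18) = -18
G (Omar): min(33, -20, -27, 11) = -27
H (Omar): min(-38, 9) = -38
B (Zane): max(-18, -27, -38) = -18
J (Omar): min(33, -6, 35) = -6
K (Omar): min(19, -10, -12) = -12
C (Zane): max(-6, -12) = -6
Root (Omar): min(-32, -18, -6) = -32
Omar at Root wants the lowest of {A=-32, B=-18, C=-6}, so chooses A.

A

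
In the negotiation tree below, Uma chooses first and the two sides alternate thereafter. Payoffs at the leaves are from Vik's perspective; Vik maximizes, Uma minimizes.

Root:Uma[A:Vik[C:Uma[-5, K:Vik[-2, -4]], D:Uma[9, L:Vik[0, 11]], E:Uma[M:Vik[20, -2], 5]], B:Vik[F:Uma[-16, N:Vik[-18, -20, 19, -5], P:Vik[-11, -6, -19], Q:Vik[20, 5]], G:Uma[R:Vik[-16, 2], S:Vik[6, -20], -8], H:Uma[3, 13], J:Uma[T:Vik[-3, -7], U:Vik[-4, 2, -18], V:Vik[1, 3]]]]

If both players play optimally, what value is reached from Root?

3

K (Vik): max(-2, -4) = -2
C (Uma): min(-5, -2) = -5
L (Vik): max(0, 11) = 11
D (Uma): min(9, 11) = 9
M (Vik): max(20, -2) = 20
E (Uma): min(20, 5) = 5
A (Vik): max(-5, 9, 5) = 9
N (Vik): max(-18, -20, 19, -5) = 19
P (Vik): max(-11, -6, -19) = -6
Q (Vik): max(20, 5) = 20
F (Uma): min(-16, 19, -6, 20) = -16
R (Vik): max(-16, 2) = 2
S (Vik): max(6, -20) = 6
G (Uma): min(2, 6, -8) = -8
H (Uma): min(3, 13) = 3
T (Vik): max(-3, -7) = -3
U (Vik): max(-4, 2, -18) = 2
V (Vik): max(1, 3) = 3
J (Uma): min(-3, 2, 3) = -3
B (Vik): max(-16, -8, 3, -3) = 3
Root (Uma): min(9, 3) = 3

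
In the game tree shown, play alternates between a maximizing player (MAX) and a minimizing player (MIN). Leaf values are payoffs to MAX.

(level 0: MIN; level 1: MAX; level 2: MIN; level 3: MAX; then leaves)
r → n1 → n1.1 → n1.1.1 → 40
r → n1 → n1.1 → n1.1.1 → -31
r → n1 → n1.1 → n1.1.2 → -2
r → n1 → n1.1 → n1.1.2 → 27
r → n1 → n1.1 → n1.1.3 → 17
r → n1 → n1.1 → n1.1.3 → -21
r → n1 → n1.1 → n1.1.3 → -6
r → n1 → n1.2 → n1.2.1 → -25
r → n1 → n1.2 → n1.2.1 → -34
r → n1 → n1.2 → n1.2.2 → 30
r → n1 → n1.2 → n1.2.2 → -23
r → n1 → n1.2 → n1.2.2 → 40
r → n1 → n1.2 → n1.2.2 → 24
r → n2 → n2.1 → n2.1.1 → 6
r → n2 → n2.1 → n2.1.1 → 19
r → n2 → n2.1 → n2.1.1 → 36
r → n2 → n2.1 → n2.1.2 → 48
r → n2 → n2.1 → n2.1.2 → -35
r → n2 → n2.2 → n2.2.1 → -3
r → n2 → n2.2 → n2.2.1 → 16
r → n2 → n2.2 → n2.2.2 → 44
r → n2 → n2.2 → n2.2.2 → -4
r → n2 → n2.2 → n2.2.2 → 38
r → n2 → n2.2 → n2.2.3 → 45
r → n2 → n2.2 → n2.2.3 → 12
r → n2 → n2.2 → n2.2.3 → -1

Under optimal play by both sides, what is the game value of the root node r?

n1.1.1 (MAX): max(40, -31) = 40
n1.1.2 (MAX): max(-2, 27) = 27
n1.1.3 (MAX): max(17, -21, -6) = 17
n1.1 (MIN): min(40, 27, 17) = 17
n1.2.1 (MAX): max(-25, -34) = -25
n1.2.2 (MAX): max(30, -23, 40, 24) = 40
n1.2 (MIN): min(-25, 40) = -25
n1 (MAX): max(17, -25) = 17
n2.1.1 (MAX): max(6, 19, 36) = 36
n2.1.2 (MAX): max(48, -35) = 48
n2.1 (MIN): min(36, 48) = 36
n2.2.1 (MAX): max(-3, 16) = 16
n2.2.2 (MAX): max(44, -4, 38) = 44
n2.2.3 (MAX): max(45, 12, -1) = 45
n2.2 (MIN): min(16, 44, 45) = 16
n2 (MAX): max(36, 16) = 36
r (MIN): min(17, 36) = 17

17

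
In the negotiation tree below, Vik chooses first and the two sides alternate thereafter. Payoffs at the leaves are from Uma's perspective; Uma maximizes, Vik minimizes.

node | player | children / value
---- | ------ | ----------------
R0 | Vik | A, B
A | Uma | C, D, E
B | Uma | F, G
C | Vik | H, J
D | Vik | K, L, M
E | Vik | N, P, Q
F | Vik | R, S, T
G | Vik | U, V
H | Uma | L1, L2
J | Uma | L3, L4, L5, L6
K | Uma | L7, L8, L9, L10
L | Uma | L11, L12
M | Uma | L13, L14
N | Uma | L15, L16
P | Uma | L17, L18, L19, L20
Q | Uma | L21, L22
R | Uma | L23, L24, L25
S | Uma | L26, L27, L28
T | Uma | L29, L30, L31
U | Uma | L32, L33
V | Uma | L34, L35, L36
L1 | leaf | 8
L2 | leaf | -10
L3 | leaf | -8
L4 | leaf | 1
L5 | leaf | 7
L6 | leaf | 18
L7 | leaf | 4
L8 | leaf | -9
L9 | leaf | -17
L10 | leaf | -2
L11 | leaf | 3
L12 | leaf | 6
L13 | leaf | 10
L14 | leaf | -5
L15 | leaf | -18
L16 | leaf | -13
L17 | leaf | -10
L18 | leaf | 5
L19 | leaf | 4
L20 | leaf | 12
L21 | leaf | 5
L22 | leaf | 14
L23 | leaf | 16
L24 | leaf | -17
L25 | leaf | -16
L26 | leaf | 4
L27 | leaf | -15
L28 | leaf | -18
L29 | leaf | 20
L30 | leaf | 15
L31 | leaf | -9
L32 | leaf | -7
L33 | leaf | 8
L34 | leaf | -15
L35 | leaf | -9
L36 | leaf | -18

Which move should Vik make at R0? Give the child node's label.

H (Uma): max(8, -10) = 8
J (Uma): max(-8, 1, 7, 18) = 18
C (Vik): min(8, 18) = 8
K (Uma): max(4, -9, -17, -2) = 4
L (Uma): max(3, 6) = 6
M (Uma): max(10, -5) = 10
D (Vik): min(4, 6, 10) = 4
N (Uma): max(-18, -13) = -13
P (Uma): max(-10, 5, 4, 12) = 12
Q (Uma): max(5, 14) = 14
E (Vik): min(-13, 12, 14) = -13
A (Uma): max(8, 4, -13) = 8
R (Uma): max(16, -17, -16) = 16
S (Uma): max(4, -15, -18) = 4
T (Uma): max(20, 15, -9) = 20
F (Vik): min(16, 4, 20) = 4
U (Uma): max(-7, 8) = 8
V (Uma): max(-15, -9, -18) = -9
G (Vik): min(8, -9) = -9
B (Uma): max(4, -9) = 4
R0 (Vik): min(8, 4) = 4
Vik at R0 wants the lowest of {A=8, B=4}, so chooses B.

B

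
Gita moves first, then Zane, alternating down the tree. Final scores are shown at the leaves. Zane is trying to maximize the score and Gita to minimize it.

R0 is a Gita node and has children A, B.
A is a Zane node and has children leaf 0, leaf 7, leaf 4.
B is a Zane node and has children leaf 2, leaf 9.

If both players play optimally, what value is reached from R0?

A (Zane): max(0, 7, 4) = 7
B (Zane): max(2, 9) = 9
R0 (Gita): min(7, 9) = 7

7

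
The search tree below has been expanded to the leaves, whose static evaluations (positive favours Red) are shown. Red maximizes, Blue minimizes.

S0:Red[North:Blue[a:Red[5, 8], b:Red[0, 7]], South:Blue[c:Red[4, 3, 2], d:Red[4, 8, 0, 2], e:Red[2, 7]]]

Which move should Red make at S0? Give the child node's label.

a (Red): max(5, 8) = 8
b (Red): max(0, 7) = 7
North (Blue): min(8, 7) = 7
c (Red): max(4, 3, 2) = 4
d (Red): max(4, 8, 0, 2) = 8
e (Red): max(2, 7) = 7
South (Blue): min(4, 8, 7) = 4
S0 (Red): max(7, 4) = 7
Red at S0 wants the highest of {North=7, South=4}, so chooses North.

North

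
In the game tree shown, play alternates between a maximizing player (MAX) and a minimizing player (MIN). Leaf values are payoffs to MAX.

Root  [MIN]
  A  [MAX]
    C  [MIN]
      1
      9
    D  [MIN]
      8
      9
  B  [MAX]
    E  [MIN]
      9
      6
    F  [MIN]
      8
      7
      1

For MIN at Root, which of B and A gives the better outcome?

B

E (MIN): min(9, 6) = 6
F (MIN): min(8, 7, 1) = 1
B (MAX): max(6, 1) = 6
C (MIN): min(1, 9) = 1
D (MIN): min(8, 9) = 8
A (MAX): max(1, 8) = 8
MIN prefers the lower value; B=6, A=8. B is better since 6 < 8.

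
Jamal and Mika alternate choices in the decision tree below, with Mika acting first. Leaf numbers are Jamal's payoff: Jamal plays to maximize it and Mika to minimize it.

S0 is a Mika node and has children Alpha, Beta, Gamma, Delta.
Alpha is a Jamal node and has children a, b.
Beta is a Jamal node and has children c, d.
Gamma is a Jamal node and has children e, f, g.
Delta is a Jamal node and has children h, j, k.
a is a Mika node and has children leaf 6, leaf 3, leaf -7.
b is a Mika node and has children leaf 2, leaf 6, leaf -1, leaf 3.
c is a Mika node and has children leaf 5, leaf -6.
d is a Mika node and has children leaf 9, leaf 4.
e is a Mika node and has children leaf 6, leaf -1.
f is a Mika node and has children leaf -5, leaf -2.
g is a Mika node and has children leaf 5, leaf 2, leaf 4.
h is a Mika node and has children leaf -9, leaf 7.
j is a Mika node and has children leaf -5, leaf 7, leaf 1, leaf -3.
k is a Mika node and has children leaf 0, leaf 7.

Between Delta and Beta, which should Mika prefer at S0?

h (Mika): min(-9, 7) = -9
j (Mika): min(-5, 7, 1, -3) = -5
k (Mika): min(0, 7) = 0
Delta (Jamal): max(-9, -5, 0) = 0
c (Mika): min(5, -6) = -6
d (Mika): min(9, 4) = 4
Beta (Jamal): max(-6, 4) = 4
Mika prefers the lower value; Delta=0, Beta=4. Delta is better since 0 < 4.

Delta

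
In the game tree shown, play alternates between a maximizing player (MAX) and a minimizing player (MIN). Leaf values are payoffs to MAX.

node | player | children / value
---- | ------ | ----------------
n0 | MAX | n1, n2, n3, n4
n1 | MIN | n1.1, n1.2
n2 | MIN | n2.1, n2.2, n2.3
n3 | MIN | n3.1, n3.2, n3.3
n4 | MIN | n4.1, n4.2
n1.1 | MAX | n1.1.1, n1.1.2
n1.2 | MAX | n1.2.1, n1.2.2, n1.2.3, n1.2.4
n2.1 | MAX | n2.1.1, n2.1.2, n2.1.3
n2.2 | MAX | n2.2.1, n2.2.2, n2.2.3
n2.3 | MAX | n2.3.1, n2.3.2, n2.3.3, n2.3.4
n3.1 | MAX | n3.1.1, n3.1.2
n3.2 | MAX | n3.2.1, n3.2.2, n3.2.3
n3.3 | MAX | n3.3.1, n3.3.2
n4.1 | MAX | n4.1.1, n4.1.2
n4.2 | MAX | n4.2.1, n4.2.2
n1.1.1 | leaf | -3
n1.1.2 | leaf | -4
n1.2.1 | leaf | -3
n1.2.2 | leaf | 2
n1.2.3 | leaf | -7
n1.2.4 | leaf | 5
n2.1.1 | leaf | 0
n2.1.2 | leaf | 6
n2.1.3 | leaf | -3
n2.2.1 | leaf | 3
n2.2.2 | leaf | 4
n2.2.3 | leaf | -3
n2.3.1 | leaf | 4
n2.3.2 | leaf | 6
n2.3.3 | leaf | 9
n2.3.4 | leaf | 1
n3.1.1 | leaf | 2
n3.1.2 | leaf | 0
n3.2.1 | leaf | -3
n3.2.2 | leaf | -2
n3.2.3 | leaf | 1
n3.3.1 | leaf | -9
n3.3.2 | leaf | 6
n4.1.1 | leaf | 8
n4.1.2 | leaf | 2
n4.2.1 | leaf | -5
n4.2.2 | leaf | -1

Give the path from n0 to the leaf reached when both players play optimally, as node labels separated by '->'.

n0 -> n2 -> n2.2 -> n2.2.2

n1.1 (MAX): max(-3, -4) = -3
n1.2 (MAX): max(-3, 2, -7, 5) = 5
n1 (MIN): min(-3, 5) = -3
n2.1 (MAX): max(0, 6, -3) = 6
n2.2 (MAX): max(3, 4, -3) = 4
n2.3 (MAX): max(4, 6, 9, 1) = 9
n2 (MIN): min(6, 4, 9) = 4
n3.1 (MAX): max(2, 0) = 2
n3.2 (MAX): max(-3, -2, 1) = 1
n3.3 (MAX): max(-9, 6) = 6
n3 (MIN): min(2, 1, 6) = 1
n4.1 (MAX): max(8, 2) = 8
n4.2 (MAX): max(-5, -1) = -1
n4 (MIN): min(8, -1) = -1
n0 (MAX): max(-3, 4, 1, -1) = 4
At n0, MAX picks n2 (highest: 4).
At n2, MIN picks n2.2 (lowest: 4).
At n2.2, MAX picks n2.2.2 (highest: 4).
Terminal value 4.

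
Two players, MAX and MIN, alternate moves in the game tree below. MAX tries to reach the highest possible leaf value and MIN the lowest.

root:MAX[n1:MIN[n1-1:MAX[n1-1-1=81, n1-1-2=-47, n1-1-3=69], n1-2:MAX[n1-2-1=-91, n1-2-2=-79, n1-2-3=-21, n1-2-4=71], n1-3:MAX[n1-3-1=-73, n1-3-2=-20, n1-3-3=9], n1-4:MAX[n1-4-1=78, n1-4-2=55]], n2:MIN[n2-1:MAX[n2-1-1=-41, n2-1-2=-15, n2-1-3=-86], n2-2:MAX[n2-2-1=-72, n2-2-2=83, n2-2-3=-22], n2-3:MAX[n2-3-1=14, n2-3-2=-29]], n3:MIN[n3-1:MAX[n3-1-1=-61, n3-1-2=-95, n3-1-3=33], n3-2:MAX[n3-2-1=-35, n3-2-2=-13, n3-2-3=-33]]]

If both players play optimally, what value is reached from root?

9

n1-1 (MAX): max(81, -47, 69) = 81
n1-2 (MAX): max(-91, -79, -21, 71) = 71
n1-3 (MAX): max(-73, -20, 9) = 9
n1-4 (MAX): max(78, 55) = 78
n1 (MIN): min(81, 71, 9, 78) = 9
n2-1 (MAX): max(-41, -15, -86) = -15
n2-2 (MAX): max(-72, 83, -22) = 83
n2-3 (MAX): max(14, -29) = 14
n2 (MIN): min(-15, 83, 14) = -15
n3-1 (MAX): max(-61, -95, 33) = 33
n3-2 (MAX): max(-35, -13, -33) = -13
n3 (MIN): min(33, -13) = -13
root (MAX): max(9, -15, -13) = 9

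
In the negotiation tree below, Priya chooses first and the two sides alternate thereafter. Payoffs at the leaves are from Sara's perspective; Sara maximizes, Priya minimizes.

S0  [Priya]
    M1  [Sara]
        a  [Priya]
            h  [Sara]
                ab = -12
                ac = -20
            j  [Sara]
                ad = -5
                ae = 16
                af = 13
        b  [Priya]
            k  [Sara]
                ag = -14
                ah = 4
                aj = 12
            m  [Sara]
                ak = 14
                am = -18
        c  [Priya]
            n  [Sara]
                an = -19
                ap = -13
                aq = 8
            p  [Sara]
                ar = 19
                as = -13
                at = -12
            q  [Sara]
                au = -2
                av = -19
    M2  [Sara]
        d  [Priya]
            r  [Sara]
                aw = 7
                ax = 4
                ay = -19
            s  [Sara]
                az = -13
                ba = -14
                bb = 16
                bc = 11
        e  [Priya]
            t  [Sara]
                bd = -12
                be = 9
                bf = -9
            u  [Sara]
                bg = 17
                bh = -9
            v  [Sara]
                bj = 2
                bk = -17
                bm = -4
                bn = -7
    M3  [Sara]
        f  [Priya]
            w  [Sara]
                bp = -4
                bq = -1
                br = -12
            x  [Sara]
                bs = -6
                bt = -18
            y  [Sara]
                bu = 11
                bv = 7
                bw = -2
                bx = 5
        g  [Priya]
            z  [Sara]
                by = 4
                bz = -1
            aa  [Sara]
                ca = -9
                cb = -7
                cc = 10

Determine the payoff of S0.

h (Sara): max(-12, -20) = -12
j (Sara): max(-5, 16, 13) = 16
a (Priya): min(-12, 16) = -12
k (Sara): max(-14, 4, 12) = 12
m (Sara): max(14, -18) = 14
b (Priya): min(12, 14) = 12
n (Sara): max(-19, -13, 8) = 8
p (Sara): max(19, -13, -12) = 19
q (Sara): max(-2, -19) = -2
c (Priya): min(8, 19, -2) = -2
M1 (Sara): max(-12, 12, -2) = 12
r (Sara): max(7, 4, -19) = 7
s (Sara): max(-13, -14, 16, 11) = 16
d (Priya): min(7, 16) = 7
t (Sara): max(-12, 9, -9) = 9
u (Sara): max(17, -9) = 17
v (Sara): max(2, -17, -4, -7) = 2
e (Priya): min(9, 17, 2) = 2
M2 (Sara): max(7, 2) = 7
w (Sara): max(-4, -1, -12) = -1
x (Sara): max(-6, -18) = -6
y (Sara): max(11, 7, -2, 5) = 11
f (Priya): min(-1, -6, 11) = -6
z (Sara): max(4, -1) = 4
aa (Sara): max(-9, -7, 10) = 10
g (Priya): min(4, 10) = 4
M3 (Sara): max(-6, 4) = 4
S0 (Priya): min(12, 7, 4) = 4

4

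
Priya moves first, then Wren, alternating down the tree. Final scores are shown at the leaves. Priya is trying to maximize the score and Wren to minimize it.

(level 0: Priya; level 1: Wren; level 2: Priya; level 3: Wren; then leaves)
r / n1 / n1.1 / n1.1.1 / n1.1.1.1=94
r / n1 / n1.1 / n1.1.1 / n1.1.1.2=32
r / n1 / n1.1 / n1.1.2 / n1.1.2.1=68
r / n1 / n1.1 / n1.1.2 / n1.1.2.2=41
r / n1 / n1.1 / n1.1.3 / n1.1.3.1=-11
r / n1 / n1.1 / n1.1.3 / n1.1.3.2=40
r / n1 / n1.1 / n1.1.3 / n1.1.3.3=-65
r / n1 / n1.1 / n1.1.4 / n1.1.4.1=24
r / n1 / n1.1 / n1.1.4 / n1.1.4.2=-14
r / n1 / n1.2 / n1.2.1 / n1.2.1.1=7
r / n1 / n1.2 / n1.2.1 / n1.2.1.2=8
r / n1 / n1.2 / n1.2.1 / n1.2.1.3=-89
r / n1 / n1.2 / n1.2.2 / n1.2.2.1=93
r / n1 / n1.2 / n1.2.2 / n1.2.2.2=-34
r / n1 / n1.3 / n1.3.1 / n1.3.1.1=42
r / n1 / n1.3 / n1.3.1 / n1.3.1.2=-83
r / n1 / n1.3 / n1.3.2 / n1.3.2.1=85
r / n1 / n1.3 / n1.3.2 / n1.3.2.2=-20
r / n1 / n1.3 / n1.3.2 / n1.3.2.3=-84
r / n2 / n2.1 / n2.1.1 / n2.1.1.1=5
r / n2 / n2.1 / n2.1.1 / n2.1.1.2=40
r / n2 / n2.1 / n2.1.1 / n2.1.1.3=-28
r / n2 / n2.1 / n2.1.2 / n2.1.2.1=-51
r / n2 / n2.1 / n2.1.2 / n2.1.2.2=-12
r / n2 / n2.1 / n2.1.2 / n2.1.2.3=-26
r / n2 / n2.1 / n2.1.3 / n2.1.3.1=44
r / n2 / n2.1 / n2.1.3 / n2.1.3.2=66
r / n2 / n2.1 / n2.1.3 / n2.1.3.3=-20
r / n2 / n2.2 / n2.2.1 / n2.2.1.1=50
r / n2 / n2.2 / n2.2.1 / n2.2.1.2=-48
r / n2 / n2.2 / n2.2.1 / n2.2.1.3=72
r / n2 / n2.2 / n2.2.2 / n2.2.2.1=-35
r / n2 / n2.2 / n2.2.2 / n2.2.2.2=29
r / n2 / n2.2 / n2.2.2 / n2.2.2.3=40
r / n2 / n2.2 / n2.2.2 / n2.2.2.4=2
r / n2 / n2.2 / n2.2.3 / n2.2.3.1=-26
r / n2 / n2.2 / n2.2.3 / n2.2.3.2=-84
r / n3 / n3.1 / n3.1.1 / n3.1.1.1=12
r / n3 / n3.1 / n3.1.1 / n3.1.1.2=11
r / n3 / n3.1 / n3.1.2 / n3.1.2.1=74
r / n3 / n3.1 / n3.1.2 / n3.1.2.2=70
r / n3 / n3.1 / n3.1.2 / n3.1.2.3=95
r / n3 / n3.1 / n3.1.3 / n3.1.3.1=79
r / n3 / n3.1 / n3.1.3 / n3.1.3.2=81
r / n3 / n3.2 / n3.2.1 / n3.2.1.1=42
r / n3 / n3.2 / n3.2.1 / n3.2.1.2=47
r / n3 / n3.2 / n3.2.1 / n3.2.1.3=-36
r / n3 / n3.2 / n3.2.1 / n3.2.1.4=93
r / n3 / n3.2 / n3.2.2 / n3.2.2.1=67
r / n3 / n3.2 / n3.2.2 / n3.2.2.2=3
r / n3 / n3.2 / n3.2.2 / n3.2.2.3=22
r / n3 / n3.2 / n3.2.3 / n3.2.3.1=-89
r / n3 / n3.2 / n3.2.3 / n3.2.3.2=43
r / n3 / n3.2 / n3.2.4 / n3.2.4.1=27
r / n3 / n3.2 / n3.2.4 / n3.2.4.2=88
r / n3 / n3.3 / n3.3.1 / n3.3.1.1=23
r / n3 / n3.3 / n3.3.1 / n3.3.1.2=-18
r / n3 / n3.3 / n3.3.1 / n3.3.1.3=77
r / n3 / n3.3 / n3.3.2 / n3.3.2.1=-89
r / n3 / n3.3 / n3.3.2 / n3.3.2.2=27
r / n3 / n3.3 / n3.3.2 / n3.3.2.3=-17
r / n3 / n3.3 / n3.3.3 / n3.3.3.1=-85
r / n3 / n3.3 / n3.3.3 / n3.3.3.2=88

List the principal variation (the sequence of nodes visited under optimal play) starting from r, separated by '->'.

n1.1.1 (Wren): min(94, 32) = 32
n1.1.2 (Wren): min(68, 41) = 41
n1.1.3 (Wren): min(-11, 40, -65) = -65
n1.1.4 (Wren): min(24, -14) = -14
n1.1 (Priya): max(32, 41, -65, -14) = 41
n1.2.1 (Wren): min(7, 8, -89) = -89
n1.2.2 (Wren): min(93, -34) = -34
n1.2 (Priya): max(-89, -34) = -34
n1.3.1 (Wren): min(42, -83) = -83
n1.3.2 (Wren): min(85, -20, -84) = -84
n1.3 (Priya): max(-83, -84) = -83
n1 (Wren): min(41, -34, -83) = -83
n2.1.1 (Wren): min(5, 40, -28) = -28
n2.1.2 (Wren): min(-51, -12, -26) = -51
n2.1.3 (Wren): min(44, 66, -20) = -20
n2.1 (Priya): max(-28, -51, -20) = -20
n2.2.1 (Wren): min(50, -48, 72) = -48
n2.2.2 (Wren): min(-35, 29, 40, 2) = -35
n2.2.3 (Wren): min(-26, -84) = -84
n2.2 (Priya): max(-48, -35, -84) = -35
n2 (Wren): min(-20, -35) = -35
n3.1.1 (Wren): min(12, 11) = 11
n3.1.2 (Wren): min(74, 70, 95) = 70
n3.1.3 (Wren): min(79, 81) = 79
n3.1 (Priya): max(11, 70, 79) = 79
n3.2.1 (Wren): min(42, 47, -36, 93) = -36
n3.2.2 (Wren): min(67, 3, 22) = 3
n3.2.3 (Wren): min(-89, 43) = -89
n3.2.4 (Wren): min(27, 88) = 27
n3.2 (Priya): max(-36, 3, -89, 27) = 27
n3.3.1 (Wren): min(23, -18, 77) = -18
n3.3.2 (Wren): min(-89, 27, -17) = -89
n3.3.3 (Wren): min(-85, 88) = -85
n3.3 (Priya): max(-18, -89, -85) = -18
n3 (Wren): min(79, 27, -18) = -18
r (Priya): max(-83, -35, -18) = -18
At r, Priya picks n3 (highest: -18).
At n3, Wren picks n3.3 (lowest: -18).
At n3.3, Priya picks n3.3.1 (highest: -18).
At n3.3.1, Wren picks n3.3.1.2 (lowest: -18).
Terminal value -18.

r -> n3 -> n3.3 -> n3.3.1 -> n3.3.1.2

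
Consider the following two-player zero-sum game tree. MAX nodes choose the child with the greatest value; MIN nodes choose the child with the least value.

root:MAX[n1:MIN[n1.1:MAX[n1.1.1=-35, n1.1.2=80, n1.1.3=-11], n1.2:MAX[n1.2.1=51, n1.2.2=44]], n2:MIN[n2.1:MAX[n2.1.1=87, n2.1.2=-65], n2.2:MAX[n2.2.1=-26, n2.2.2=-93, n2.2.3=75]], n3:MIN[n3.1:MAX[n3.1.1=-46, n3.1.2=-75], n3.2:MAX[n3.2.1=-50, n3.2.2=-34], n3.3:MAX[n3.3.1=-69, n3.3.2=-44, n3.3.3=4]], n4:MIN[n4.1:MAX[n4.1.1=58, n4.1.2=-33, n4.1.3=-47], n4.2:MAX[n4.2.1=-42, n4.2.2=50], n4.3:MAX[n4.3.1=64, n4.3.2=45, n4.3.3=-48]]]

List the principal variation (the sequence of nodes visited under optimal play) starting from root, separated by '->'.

root -> n2 -> n2.2 -> n2.2.3

n1.1 (MAX): max(-35, 80, -11) = 80
n1.2 (MAX): max(51, 44) = 51
n1 (MIN): min(80, 51) = 51
n2.1 (MAX): max(87, -65) = 87
n2.2 (MAX): max(-26, -93, 75) = 75
n2 (MIN): min(87, 75) = 75
n3.1 (MAX): max(-46, -75) = -46
n3.2 (MAX): max(-50, -34) = -34
n3.3 (MAX): max(-69, -44, 4) = 4
n3 (MIN): min(-46, -34, 4) = -46
n4.1 (MAX): max(58, -33, -47) = 58
n4.2 (MAX): max(-42, 50) = 50
n4.3 (MAX): max(64, 45, -48) = 64
n4 (MIN): min(58, 50, 64) = 50
root (MAX): max(51, 75, -46, 50) = 75
At root, MAX picks n2 (highest: 75).
At n2, MIN picks n2.2 (lowest: 75).
At n2.2, MAX picks n2.2.3 (highest: 75).
Terminal value 75.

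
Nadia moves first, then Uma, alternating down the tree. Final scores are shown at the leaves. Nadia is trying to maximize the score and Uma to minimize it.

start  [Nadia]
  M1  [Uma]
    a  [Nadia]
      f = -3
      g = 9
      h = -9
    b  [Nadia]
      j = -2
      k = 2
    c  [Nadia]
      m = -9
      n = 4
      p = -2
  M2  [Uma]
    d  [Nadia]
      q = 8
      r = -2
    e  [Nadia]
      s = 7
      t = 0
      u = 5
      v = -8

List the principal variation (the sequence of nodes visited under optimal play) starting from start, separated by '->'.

a (Nadia): max(-3, 9, -9) = 9
b (Nadia): max(-2, 2) = 2
c (Nadia): max(-9, 4, -2) = 4
M1 (Uma): min(9, 2, 4) = 2
d (Nadia): max(8, -2) = 8
e (Nadia): max(7, 0, 5, -8) = 7
M2 (Uma): min(8, 7) = 7
start (Nadia): max(2, 7) = 7
At start, Nadia picks M2 (highest: 7).
At M2, Uma picks e (lowest: 7).
At e, Nadia picks s (highest: 7).
Terminal value 7.

start -> M2 -> e -> s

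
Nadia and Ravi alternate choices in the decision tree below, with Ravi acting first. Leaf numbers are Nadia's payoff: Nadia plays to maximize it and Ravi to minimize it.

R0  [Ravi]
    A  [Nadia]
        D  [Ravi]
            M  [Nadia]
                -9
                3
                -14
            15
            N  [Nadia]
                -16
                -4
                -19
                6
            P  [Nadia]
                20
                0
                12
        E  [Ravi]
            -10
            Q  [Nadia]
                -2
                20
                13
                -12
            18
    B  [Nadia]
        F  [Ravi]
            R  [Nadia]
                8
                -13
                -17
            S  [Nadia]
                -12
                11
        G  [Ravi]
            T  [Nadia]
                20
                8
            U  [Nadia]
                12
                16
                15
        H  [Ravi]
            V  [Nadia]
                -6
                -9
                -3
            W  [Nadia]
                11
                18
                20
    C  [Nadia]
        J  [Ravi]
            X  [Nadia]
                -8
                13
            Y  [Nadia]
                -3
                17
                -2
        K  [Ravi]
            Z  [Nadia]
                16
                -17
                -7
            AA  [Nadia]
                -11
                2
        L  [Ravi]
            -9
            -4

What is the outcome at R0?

M (Nadia): max(-9, 3, -14) = 3
N (Nadia): max(-16, -4, -19, 6) = 6
P (Nadia): max(20, 0, 12) = 20
D (Ravi): min(3, 15, 6, 20) = 3
Q (Nadia): max(-2, 20, 13, -12) = 20
E (Ravi): min(-10, 20, 18) = -10
A (Nadia): max(3, -10) = 3
R (Nadia): max(8, -13, -17) = 8
S (Nadia): max(-12, 11) = 11
F (Ravi): min(8, 11) = 8
T (Nadia): max(20, 8) = 20
U (Nadia): max(12, 16, 15) = 16
G (Ravi): min(20, 16) = 16
V (Nadia): max(-6, -9, -3) = -3
W (Nadia): max(11, 18, 20) = 20
H (Ravi): min(-3, 20) = -3
B (Nadia): max(8, 16, -3) = 16
X (Nadia): max(-8, 13) = 13
Y (Nadia): max(-3, 17, -2) = 17
J (Ravi): min(13, 17) = 13
Z (Nadia): max(16, -17, -7) = 16
AA (Nadia): max(-11, 2) = 2
K (Ravi): min(16, 2) = 2
L (Ravi): min(-9, -4) = -9
C (Nadia): max(13, 2, -9) = 13
R0 (Ravi): min(3, 16, 13) = 3

3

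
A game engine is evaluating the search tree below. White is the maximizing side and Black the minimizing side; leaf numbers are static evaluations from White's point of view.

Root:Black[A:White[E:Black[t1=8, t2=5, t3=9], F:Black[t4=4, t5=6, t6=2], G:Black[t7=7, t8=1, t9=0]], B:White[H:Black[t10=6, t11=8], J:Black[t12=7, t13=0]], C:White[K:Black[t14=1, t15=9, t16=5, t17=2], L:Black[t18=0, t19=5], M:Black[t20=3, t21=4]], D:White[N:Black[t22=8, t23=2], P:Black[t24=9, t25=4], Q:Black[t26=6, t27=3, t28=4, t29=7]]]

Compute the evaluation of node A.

5

E (Black): min(8, 5, 9) = 5
F (Black): min(4, 6, 2) = 2
G (Black): min(7, 1, 0) = 0
A (White): max(5, 2, 0) = 5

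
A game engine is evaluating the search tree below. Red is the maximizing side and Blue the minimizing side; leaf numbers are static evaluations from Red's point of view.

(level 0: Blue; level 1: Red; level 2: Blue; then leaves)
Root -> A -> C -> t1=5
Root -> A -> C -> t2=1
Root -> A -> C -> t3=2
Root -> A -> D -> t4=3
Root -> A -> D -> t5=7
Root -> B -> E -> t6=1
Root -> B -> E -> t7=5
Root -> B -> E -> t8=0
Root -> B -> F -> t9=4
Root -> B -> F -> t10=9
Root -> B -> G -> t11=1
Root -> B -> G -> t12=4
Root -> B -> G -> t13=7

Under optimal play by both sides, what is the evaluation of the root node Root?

3

C (Blue): min(5, 1, 2) = 1
D (Blue): min(3, 7) = 3
A (Red): max(1, 3) = 3
E (Blue): min(1, 5, 0) = 0
F (Blue): min(4, 9) = 4
G (Blue): min(1, 4, 7) = 1
B (Red): max(0, 4, 1) = 4
Root (Blue): min(3, 4) = 3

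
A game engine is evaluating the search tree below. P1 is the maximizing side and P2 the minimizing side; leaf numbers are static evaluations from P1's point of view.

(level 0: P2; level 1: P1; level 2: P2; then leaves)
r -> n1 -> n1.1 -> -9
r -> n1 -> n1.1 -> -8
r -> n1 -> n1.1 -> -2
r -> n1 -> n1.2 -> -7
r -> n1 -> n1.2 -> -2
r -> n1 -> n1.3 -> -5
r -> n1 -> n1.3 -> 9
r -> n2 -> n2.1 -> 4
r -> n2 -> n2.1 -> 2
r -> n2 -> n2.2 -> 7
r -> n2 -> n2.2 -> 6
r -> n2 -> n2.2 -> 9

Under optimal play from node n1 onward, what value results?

n1.1 (P2): min(-9, -8, -2) = -9
n1.2 (P2): min(-7, -2) = -7
n1.3 (P2): min(-5, 9) = -5
n1 (P1): max(-9, -7, -5) = -5

-5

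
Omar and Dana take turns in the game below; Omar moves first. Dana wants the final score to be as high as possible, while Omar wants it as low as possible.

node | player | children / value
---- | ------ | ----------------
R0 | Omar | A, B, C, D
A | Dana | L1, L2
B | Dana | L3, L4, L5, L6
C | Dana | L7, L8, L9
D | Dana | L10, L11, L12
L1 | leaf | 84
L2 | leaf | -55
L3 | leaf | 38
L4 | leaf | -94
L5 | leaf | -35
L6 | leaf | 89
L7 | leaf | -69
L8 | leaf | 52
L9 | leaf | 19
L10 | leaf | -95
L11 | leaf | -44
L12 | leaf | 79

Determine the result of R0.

52

A (Dana): max(84, -55) = 84
B (Dana): max(38, -94, -35, 89) = 89
C (Dana): max(-69, 52, 19) = 52
D (Dana): max(-95, -44, 79) = 79
R0 (Omar): min(84, 89, 52, 79) = 52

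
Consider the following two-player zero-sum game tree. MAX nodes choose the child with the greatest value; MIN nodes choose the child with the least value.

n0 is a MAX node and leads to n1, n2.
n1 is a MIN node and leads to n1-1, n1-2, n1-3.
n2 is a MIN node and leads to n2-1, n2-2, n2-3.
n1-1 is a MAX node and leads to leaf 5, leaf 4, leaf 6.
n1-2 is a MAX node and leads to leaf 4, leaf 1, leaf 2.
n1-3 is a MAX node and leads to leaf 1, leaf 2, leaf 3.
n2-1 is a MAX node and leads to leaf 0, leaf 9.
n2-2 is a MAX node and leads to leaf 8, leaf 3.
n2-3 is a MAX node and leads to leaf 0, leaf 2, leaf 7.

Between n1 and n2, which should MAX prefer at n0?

n2

n1-1 (MAX): max(5, 4, 6) = 6
n1-2 (MAX): max(4, 1, 2) = 4
n1-3 (MAX): max(1, 2, 3) = 3
n1 (MIN): min(6, 4, 3) = 3
n2-1 (MAX): max(0, 9) = 9
n2-2 (MAX): max(8, 3) = 8
n2-3 (MAX): max(0, 2, 7) = 7
n2 (MIN): min(9, 8, 7) = 7
MAX prefers the higher value; n1=3, n2=7. n2 is better since 7 > 3.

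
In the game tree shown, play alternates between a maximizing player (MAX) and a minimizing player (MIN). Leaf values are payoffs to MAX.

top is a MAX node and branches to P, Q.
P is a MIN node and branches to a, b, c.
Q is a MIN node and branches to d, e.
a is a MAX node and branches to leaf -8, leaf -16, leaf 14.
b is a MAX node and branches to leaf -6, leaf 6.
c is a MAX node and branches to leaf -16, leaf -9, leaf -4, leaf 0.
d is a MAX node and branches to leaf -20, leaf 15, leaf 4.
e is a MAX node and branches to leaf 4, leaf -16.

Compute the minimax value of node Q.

4

d (MAX): max(-20, 15, 4) = 15
e (MAX): max(4, -16) = 4
Q (MIN): min(15, 4) = 4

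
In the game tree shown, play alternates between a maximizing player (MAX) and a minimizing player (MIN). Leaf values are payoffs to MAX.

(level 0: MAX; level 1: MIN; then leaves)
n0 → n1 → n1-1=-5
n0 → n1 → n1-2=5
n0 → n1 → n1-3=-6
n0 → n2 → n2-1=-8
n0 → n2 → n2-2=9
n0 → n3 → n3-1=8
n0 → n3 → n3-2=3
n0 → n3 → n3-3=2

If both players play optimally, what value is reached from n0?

2

n1 (MIN): min(-5, 5, -6) = -6
n2 (MIN): min(-8, 9) = -8
n3 (MIN): min(8, 3, 2) = 2
n0 (MAX): max(-6, -8, 2) = 2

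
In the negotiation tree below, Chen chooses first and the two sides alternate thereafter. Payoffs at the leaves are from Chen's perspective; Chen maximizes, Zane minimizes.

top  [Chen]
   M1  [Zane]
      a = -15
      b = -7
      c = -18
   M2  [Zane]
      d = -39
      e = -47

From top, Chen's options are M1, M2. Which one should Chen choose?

M1 (Zane): min(-15, -7, -18) = -18
M2 (Zane): min(-39, -47) = -47
top (Chen): max(-18, -47) = -18
Chen at top wants the highest of {M1=-18, M2=-47}, so chooses M1.

M1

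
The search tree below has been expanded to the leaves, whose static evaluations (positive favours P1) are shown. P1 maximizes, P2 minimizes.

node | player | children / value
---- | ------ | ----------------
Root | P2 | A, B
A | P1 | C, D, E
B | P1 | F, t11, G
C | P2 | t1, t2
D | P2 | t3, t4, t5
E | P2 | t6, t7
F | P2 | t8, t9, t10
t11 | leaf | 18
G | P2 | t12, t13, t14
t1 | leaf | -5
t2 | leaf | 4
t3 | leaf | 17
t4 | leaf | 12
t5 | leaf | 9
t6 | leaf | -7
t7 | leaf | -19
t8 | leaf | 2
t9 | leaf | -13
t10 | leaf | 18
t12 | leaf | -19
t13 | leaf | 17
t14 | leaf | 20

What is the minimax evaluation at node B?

18

F (P2): min(2, -13, 18) = -13
G (P2): min(-19, 17, 20) = -19
B (P1): max(-13, 18, -19) = 18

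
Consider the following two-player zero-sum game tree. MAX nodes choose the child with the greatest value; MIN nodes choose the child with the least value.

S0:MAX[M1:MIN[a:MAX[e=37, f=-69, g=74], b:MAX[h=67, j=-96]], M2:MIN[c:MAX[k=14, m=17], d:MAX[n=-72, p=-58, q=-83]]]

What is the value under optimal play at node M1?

a (MAX): max(37, -69, 74) = 74
b (MAX): max(67, -96) = 67
M1 (MIN): min(74, 67) = 67

67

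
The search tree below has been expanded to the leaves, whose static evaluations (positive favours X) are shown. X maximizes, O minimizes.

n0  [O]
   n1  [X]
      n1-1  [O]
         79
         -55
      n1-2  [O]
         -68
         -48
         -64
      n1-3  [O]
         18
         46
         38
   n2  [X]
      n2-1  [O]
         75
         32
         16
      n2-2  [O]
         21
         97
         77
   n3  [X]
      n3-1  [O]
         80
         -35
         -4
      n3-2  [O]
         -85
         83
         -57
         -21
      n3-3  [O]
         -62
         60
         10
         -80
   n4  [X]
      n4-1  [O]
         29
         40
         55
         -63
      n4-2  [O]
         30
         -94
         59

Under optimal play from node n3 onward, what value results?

n3-1 (O): min(80, -35, -4) = -35
n3-2 (O): min(-85, 83, -57, -21) = -85
n3-3 (O): min(-62, 60, 10, -80) = -80
n3 (X): max(-35, -85, -80) = -35

-35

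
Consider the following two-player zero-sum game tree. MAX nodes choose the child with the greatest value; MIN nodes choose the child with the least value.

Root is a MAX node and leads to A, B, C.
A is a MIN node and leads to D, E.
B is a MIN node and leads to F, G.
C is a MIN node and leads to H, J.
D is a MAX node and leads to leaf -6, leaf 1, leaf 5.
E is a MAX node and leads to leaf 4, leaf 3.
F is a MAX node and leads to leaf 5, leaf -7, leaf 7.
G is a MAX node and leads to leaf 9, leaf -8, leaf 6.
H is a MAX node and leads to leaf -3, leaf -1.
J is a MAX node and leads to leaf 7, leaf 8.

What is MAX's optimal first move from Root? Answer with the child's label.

B

D (MAX): max(-6, 1, 5) = 5
E (MAX): max(4, 3) = 4
A (MIN): min(5, 4) = 4
F (MAX): max(5, -7, 7) = 7
G (MAX): max(9, -8, 6) = 9
B (MIN): min(7, 9) = 7
H (MAX): max(-3, -1) = -1
J (MAX): max(7, 8) = 8
C (MIN): min(-1, 8) = -1
Root (MAX): max(4, 7, -1) = 7
MAX at Root wants the highest of {A=4, B=7, C=-1}, so chooses B.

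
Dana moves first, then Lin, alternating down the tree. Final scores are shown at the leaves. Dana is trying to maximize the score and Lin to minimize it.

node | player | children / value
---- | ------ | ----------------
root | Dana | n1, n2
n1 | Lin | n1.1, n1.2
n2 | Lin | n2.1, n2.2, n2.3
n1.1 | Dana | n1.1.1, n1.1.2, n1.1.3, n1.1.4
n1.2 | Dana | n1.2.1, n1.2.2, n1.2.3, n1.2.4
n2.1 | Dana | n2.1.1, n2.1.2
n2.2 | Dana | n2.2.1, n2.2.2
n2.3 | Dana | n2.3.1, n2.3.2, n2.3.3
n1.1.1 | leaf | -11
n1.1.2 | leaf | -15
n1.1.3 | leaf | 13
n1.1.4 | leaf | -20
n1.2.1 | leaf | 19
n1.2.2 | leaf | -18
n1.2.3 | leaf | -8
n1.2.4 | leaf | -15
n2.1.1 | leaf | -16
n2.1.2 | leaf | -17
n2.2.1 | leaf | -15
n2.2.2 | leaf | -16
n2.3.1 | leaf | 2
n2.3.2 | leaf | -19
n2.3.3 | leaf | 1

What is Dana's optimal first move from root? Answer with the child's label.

n1.1 (Dana): max(-11, -15, 13, -20) = 13
n1.2 (Dana): max(19, -18, -8, -15) = 19
n1 (Lin): min(13, 19) = 13
n2.1 (Dana): max(-16, -17) = -16
n2.2 (Dana): max(-15, -16) = -15
n2.3 (Dana): max(2, -19, 1) = 2
n2 (Lin): min(-16, -15, 2) = -16
root (Dana): max(13, -16) = 13
Dana at root wants the highest of {n1=13, n2=-16}, so chooses n1.

n1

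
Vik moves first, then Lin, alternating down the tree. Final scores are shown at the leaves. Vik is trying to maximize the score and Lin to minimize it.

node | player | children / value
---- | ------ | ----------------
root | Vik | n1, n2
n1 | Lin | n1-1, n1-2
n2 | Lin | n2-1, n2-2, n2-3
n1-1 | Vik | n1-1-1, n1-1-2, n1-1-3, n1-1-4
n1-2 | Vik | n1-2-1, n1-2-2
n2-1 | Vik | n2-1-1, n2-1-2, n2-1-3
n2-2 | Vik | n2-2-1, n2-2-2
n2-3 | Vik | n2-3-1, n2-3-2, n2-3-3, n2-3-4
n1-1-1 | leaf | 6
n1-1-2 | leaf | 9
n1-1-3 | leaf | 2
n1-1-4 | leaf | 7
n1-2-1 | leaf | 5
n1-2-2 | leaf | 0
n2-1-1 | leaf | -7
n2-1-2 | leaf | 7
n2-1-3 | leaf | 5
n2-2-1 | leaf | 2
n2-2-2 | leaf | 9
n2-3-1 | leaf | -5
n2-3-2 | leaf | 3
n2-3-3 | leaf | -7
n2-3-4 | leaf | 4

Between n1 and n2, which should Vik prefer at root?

n1

n1-1 (Vik): max(6, 9, 2, 7) = 9
n1-2 (Vik): max(5, 0) = 5
n1 (Lin): min(9, 5) = 5
n2-1 (Vik): max(-7, 7, 5) = 7
n2-2 (Vik): max(2, 9) = 9
n2-3 (Vik): max(-5, 3, -7, 4) = 4
n2 (Lin): min(7, 9, 4) = 4
Vik prefers the higher value; n1=5, n2=4. n1 is better since 5 > 4.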